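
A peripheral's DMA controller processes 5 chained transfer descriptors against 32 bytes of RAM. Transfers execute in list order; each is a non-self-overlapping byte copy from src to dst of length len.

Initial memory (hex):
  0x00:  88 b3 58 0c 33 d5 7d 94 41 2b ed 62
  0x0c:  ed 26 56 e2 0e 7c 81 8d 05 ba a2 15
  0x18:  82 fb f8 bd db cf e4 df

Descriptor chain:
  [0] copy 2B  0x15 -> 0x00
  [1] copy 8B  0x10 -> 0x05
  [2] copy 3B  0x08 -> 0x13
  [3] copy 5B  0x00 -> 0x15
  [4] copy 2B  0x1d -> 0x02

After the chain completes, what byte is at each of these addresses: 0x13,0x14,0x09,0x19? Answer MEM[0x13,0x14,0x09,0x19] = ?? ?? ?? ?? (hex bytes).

MEM[0x13,0x14,0x09,0x19] = 8d 05 05 33

  after D0: wrote 2B at 0x00 = baa2
  after D1: wrote 8B at 0x05 = 0e7c818d05baa215
  after D2: wrote 3B at 0x13 = 8d05ba
  after D3: wrote 5B at 0x15 = baa2580c33
  after D4: wrote 2B at 0x02 = cfe4
query mem[0x13]=0x8d, mem[0x14]=0x05, mem[0x09]=0x05, mem[0x19]=0x33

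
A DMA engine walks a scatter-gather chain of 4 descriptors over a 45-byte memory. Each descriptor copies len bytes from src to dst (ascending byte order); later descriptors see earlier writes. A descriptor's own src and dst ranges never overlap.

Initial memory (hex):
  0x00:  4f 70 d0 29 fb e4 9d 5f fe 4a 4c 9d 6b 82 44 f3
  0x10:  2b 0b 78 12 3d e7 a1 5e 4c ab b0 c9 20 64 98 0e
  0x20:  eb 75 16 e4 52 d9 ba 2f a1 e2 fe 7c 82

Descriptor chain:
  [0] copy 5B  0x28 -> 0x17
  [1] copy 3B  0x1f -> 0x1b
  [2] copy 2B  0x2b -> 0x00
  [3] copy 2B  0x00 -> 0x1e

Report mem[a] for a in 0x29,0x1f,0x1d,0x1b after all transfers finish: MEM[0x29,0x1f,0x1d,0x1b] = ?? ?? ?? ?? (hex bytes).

#0 dst[0x17+5] := {0xa1,0xe2,0xfe,0x7c,0x82}
#1 dst[0x1b+3] := {0x0e,0xeb,0x75}
#2 dst[0x00+2] := {0x7c,0x82}
#3 dst[0x1e+2] := {0x7c,0x82}
query mem[0x29]=0xe2, mem[0x1f]=0x82, mem[0x1d]=0x75, mem[0x1b]=0x0e

MEM[0x29,0x1f,0x1d,0x1b] = e2 82 75 0e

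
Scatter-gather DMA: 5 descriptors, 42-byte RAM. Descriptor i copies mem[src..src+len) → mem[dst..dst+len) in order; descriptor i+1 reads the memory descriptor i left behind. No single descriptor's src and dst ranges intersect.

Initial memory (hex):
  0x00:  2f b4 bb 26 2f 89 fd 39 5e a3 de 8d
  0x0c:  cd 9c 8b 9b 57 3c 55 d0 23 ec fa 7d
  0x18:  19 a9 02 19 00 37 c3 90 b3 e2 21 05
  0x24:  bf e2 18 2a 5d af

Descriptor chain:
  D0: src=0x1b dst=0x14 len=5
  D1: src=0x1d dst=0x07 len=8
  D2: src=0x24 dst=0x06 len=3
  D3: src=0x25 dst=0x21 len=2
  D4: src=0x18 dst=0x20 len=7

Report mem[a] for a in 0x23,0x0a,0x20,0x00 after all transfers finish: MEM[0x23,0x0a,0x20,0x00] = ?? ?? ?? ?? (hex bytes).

[0] 0x1b->0x14 len=5 : 19 00 37 c3 90
[1] 0x1d->0x07 len=8 : 37 c3 90 b3 e2 21 05 bf
[2] 0x24->0x06 len=3 : bf e2 18
[3] 0x25->0x21 len=2 : e2 18
[4] 0x18->0x20 len=7 : 90 a9 02 19 00 37 c3
query mem[0x23]=0x19, mem[0x0a]=0xb3, mem[0x20]=0x90, mem[0x00]=0x2f

MEM[0x23,0x0a,0x20,0x00] = 19 b3 90 2f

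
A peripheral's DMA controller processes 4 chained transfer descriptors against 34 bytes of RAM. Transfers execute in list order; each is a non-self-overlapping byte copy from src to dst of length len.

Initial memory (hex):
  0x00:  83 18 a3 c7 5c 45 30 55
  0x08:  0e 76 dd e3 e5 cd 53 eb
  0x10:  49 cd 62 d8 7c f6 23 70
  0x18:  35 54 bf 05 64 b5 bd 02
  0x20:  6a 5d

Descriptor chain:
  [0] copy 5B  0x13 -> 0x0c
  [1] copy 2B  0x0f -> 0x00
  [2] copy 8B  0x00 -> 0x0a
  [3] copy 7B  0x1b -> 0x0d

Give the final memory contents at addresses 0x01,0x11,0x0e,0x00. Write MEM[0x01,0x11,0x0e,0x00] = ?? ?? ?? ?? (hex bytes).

MEM[0x01,0x11,0x0e,0x00] = 70 02 64 23

[0] 0x13->0x0c len=5 : d8 7c f6 23 70
[1] 0x0f->0x00 len=2 : 23 70
[2] 0x00->0x0a len=8 : 23 70 a3 c7 5c 45 30 55
[3] 0x1b->0x0d len=7 : 05 64 b5 bd 02 6a 5d
query mem[0x01]=0x70, mem[0x11]=0x02, mem[0x0e]=0x64, mem[0x00]=0x23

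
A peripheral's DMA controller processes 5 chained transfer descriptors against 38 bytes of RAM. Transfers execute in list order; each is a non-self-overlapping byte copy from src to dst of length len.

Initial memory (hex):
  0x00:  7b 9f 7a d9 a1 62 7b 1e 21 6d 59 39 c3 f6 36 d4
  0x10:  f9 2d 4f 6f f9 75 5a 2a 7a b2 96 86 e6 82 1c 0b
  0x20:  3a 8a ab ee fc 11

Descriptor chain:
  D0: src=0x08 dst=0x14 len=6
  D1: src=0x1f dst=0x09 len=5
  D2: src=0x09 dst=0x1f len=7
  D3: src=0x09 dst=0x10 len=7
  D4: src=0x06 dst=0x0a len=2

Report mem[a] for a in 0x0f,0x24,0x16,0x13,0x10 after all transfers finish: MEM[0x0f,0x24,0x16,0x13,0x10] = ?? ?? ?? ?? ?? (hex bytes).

  after D0: wrote 6B at 0x14 = 216d5939c3f6
  after D1: wrote 5B at 0x09 = 0b3a8aabee
  after D2: wrote 7B at 0x1f = 0b3a8aabee36d4
  after D3: wrote 7B at 0x10 = 0b3a8aabee36d4
  after D4: wrote 2B at 0x0a = 7b1e
query mem[0x0f]=0xd4, mem[0x24]=0x36, mem[0x16]=0xd4, mem[0x13]=0xab, mem[0x10]=0x0b

MEM[0x0f,0x24,0x16,0x13,0x10] = d4 36 d4 ab 0b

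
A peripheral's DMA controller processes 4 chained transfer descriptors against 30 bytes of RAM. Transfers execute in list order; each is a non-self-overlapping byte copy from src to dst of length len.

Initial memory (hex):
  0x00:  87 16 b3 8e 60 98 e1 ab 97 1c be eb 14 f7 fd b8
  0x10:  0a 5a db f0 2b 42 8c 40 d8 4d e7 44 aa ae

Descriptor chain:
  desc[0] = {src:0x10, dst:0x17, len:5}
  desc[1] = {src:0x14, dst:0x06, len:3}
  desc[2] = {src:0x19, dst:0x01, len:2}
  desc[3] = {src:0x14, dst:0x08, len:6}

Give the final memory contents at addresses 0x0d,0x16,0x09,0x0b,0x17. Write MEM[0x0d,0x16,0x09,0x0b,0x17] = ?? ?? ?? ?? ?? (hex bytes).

  after D0: wrote 5B at 0x17 = 0a5adbf02b
  after D1: wrote 3B at 0x06 = 2b428c
  after D2: wrote 2B at 0x01 = dbf0
  after D3: wrote 6B at 0x08 = 2b428c0a5adb
query mem[0x0d]=0xdb, mem[0x16]=0x8c, mem[0x09]=0x42, mem[0x0b]=0x0a, mem[0x17]=0x0a

MEM[0x0d,0x16,0x09,0x0b,0x17] = db 8c 42 0a 0a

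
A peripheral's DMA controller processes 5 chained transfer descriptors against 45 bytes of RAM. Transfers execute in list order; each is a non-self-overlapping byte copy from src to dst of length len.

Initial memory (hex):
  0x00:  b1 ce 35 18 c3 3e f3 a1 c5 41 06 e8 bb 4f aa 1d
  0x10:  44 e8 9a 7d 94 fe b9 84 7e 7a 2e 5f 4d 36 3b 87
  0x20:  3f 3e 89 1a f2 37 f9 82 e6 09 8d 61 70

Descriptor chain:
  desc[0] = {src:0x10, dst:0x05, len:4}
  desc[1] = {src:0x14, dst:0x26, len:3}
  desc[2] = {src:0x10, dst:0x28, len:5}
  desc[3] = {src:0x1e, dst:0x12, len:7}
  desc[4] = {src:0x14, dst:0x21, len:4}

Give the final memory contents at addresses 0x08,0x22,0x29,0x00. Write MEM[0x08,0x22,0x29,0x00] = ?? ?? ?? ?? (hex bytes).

#0 dst[0x05+4] := {0x44,0xe8,0x9a,0x7d}
#1 dst[0x26+3] := {0x94,0xfe,0xb9}
#2 dst[0x28+5] := {0x44,0xe8,0x9a,0x7d,0x94}
#3 dst[0x12+7] := {0x3b,0x87,0x3f,0x3e,0x89,0x1a,0xf2}
#4 dst[0x21+4] := {0x3f,0x3e,0x89,0x1a}
query mem[0x08]=0x7d, mem[0x22]=0x3e, mem[0x29]=0xe8, mem[0x00]=0xb1

MEM[0x08,0x22,0x29,0x00] = 7d 3e e8 b1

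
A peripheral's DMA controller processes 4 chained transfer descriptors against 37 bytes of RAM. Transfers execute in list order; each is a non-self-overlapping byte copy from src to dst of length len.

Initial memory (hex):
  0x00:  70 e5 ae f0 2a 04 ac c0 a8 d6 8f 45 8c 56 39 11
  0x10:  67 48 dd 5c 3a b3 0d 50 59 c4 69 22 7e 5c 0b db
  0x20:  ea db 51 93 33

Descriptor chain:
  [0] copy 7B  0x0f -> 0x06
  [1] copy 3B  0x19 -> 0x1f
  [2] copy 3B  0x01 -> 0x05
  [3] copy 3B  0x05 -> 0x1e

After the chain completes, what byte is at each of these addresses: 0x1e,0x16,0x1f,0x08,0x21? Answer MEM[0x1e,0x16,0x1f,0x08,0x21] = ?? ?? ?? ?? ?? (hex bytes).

MEM[0x1e,0x16,0x1f,0x08,0x21] = e5 0d ae 48 22

D0: mem[0x06..0x0c] <- [11 67 48 dd 5c 3a b3]
D1: mem[0x1f..0x21] <- [c4 69 22]
D2: mem[0x05..0x07] <- [e5 ae f0]
D3: mem[0x1e..0x20] <- [e5 ae f0]
query mem[0x1e]=0xe5, mem[0x16]=0x0d, mem[0x1f]=0xae, mem[0x08]=0x48, mem[0x21]=0x22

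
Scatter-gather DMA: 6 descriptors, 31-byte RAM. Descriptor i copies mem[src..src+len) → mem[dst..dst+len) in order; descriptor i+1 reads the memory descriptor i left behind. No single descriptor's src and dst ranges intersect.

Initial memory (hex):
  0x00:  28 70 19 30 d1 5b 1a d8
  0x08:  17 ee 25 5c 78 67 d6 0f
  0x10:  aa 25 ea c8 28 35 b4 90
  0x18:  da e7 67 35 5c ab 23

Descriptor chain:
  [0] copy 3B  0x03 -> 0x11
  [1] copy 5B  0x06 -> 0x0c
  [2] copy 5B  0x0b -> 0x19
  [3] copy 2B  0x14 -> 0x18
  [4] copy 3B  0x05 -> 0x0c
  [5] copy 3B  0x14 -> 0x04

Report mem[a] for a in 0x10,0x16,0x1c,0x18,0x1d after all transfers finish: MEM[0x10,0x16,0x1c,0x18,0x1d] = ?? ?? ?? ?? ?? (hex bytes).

MEM[0x10,0x16,0x1c,0x18,0x1d] = 25 b4 17 28 ee

  after D0: wrote 3B at 0x11 = 30d15b
  after D1: wrote 5B at 0x0c = 1ad817ee25
  after D2: wrote 5B at 0x19 = 5c1ad817ee
  after D3: wrote 2B at 0x18 = 2835
  after D4: wrote 3B at 0x0c = 5b1ad8
  after D5: wrote 3B at 0x04 = 2835b4
query mem[0x10]=0x25, mem[0x16]=0xb4, mem[0x1c]=0x17, mem[0x18]=0x28, mem[0x1d]=0xee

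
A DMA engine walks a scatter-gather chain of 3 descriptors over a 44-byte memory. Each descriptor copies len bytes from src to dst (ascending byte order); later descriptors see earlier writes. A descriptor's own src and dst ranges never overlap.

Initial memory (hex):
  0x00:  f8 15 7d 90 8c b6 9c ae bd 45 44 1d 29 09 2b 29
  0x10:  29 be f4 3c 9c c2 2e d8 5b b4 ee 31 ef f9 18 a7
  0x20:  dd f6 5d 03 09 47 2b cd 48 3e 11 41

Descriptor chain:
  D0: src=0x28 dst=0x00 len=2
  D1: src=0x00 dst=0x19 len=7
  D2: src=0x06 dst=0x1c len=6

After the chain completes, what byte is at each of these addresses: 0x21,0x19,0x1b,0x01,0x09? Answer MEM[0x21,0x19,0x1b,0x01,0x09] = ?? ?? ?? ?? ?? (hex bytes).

MEM[0x21,0x19,0x1b,0x01,0x09] = 1d 48 7d 3e 45

  after D0: wrote 2B at 0x00 = 483e
  after D1: wrote 7B at 0x19 = 483e7d908cb69c
  after D2: wrote 6B at 0x1c = 9caebd45441d
query mem[0x21]=0x1d, mem[0x19]=0x48, mem[0x1b]=0x7d, mem[0x01]=0x3e, mem[0x09]=0x45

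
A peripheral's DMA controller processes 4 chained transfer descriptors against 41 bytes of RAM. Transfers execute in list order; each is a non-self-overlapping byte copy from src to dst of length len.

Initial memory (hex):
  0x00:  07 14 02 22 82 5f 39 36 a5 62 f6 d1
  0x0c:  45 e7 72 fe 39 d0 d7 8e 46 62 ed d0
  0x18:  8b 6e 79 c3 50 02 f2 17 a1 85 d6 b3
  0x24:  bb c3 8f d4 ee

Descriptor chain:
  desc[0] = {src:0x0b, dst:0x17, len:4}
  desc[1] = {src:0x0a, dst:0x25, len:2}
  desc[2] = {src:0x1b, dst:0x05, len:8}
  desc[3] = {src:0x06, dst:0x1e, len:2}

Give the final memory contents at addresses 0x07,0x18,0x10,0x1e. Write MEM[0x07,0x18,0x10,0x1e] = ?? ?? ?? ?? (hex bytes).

MEM[0x07,0x18,0x10,0x1e] = 02 45 39 50

#0 dst[0x17+4] := {0xd1,0x45,0xe7,0x72}
#1 dst[0x25+2] := {0xf6,0xd1}
#2 dst[0x05+8] := {0xc3,0x50,0x02,0xf2,0x17,0xa1,0x85,0xd6}
#3 dst[0x1e+2] := {0x50,0x02}
query mem[0x07]=0x02, mem[0x18]=0x45, mem[0x10]=0x39, mem[0x1e]=0x50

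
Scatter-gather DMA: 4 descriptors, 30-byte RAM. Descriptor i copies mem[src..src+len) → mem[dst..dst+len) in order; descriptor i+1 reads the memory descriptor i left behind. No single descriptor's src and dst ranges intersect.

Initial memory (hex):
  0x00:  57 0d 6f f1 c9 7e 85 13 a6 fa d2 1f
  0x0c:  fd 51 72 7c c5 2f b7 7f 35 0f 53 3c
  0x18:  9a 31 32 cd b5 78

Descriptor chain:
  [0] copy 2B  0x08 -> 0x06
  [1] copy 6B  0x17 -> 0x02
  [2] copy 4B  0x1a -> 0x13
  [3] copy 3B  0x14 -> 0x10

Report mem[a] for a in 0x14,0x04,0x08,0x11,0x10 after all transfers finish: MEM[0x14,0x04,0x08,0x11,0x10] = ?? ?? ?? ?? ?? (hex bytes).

MEM[0x14,0x04,0x08,0x11,0x10] = cd 31 a6 b5 cd

D0: mem[0x06..0x07] <- [a6 fa]
D1: mem[0x02..0x07] <- [3c 9a 31 32 cd b5]
D2: mem[0x13..0x16] <- [32 cd b5 78]
D3: mem[0x10..0x12] <- [cd b5 78]
query mem[0x14]=0xcd, mem[0x04]=0x31, mem[0x08]=0xa6, mem[0x11]=0xb5, mem[0x10]=0xcd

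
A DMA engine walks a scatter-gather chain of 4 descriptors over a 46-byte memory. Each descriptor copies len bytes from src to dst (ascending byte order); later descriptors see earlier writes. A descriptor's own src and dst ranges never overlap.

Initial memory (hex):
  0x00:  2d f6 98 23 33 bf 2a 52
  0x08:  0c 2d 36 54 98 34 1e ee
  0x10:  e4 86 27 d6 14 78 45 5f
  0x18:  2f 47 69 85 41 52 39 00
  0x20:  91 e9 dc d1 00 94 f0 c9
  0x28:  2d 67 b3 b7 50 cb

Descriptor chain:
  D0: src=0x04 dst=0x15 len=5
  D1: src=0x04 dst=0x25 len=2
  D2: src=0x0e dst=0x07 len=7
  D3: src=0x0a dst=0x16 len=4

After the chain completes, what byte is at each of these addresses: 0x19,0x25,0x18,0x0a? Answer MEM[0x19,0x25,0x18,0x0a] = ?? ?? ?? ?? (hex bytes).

[0] 0x04->0x15 len=5 : 33 bf 2a 52 0c
[1] 0x04->0x25 len=2 : 33 bf
[2] 0x0e->0x07 len=7 : 1e ee e4 86 27 d6 14
[3] 0x0a->0x16 len=4 : 86 27 d6 14
query mem[0x19]=0x14, mem[0x25]=0x33, mem[0x18]=0xd6, mem[0x0a]=0x86

MEM[0x19,0x25,0x18,0x0a] = 14 33 d6 86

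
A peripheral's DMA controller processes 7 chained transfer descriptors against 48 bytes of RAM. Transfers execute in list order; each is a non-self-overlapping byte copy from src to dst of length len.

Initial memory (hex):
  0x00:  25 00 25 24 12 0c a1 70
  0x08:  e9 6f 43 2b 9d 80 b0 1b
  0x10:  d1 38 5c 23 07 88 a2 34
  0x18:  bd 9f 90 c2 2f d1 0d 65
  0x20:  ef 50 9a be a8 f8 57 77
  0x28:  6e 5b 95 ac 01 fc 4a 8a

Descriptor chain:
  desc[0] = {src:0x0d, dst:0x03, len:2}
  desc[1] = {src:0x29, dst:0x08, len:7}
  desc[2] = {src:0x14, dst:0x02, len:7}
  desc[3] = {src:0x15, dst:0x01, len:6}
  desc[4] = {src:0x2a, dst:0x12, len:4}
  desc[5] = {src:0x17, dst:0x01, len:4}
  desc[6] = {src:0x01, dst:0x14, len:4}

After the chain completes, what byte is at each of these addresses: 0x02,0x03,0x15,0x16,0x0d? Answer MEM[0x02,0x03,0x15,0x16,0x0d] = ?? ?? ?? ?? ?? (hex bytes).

[0] 0x0d->0x03 len=2 : 80 b0
[1] 0x29->0x08 len=7 : 5b 95 ac 01 fc 4a 8a
[2] 0x14->0x02 len=7 : 07 88 a2 34 bd 9f 90
[3] 0x15->0x01 len=6 : 88 a2 34 bd 9f 90
[4] 0x2a->0x12 len=4 : 95 ac 01 fc
[5] 0x17->0x01 len=4 : 34 bd 9f 90
[6] 0x01->0x14 len=4 : 34 bd 9f 90
query mem[0x02]=0xbd, mem[0x03]=0x9f, mem[0x15]=0xbd, mem[0x16]=0x9f, mem[0x0d]=0x4a

MEM[0x02,0x03,0x15,0x16,0x0d] = bd 9f bd 9f 4a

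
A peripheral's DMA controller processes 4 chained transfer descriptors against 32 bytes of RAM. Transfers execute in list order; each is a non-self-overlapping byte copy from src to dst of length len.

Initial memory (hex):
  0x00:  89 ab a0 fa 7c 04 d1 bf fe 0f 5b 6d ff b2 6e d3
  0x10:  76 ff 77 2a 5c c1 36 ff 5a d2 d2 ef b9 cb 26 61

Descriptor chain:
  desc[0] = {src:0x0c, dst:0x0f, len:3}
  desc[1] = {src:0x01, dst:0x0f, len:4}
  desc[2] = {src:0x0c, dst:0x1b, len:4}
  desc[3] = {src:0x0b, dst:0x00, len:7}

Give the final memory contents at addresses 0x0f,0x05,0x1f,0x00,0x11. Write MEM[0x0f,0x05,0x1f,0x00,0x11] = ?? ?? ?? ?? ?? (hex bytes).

D0: mem[0x0f..0x11] <- [ff b2 6e]
D1: mem[0x0f..0x12] <- [ab a0 fa 7c]
D2: mem[0x1b..0x1e] <- [ff b2 6e ab]
D3: mem[0x00..0x06] <- [6d ff b2 6e ab a0 fa]
query mem[0x0f]=0xab, mem[0x05]=0xa0, mem[0x1f]=0x61, mem[0x00]=0x6d, mem[0x11]=0xfa

MEM[0x0f,0x05,0x1f,0x00,0x11] = ab a0 61 6d fa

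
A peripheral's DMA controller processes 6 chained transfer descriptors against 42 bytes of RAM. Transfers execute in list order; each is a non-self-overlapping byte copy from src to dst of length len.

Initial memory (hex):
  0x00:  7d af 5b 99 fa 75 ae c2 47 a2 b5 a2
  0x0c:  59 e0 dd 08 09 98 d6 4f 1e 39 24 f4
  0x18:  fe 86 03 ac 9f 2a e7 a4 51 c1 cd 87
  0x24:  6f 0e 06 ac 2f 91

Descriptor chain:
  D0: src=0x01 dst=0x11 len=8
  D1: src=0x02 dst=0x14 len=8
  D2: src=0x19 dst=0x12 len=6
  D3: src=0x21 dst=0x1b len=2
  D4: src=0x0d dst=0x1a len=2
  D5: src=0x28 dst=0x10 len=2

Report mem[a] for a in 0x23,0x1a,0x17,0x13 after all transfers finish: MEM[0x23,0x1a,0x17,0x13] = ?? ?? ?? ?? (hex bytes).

D0: mem[0x11..0x18] <- [af 5b 99 fa 75 ae c2 47]
D1: mem[0x14..0x1b] <- [5b 99 fa 75 ae c2 47 a2]
D2: mem[0x12..0x17] <- [c2 47 a2 9f 2a e7]
D3: mem[0x1b..0x1c] <- [c1 cd]
D4: mem[0x1a..0x1b] <- [e0 dd]
D5: mem[0x10..0x11] <- [2f 91]
query mem[0x23]=0x87, mem[0x1a]=0xe0, mem[0x17]=0xe7, mem[0x13]=0x47

MEM[0x23,0x1a,0x17,0x13] = 87 e0 e7 47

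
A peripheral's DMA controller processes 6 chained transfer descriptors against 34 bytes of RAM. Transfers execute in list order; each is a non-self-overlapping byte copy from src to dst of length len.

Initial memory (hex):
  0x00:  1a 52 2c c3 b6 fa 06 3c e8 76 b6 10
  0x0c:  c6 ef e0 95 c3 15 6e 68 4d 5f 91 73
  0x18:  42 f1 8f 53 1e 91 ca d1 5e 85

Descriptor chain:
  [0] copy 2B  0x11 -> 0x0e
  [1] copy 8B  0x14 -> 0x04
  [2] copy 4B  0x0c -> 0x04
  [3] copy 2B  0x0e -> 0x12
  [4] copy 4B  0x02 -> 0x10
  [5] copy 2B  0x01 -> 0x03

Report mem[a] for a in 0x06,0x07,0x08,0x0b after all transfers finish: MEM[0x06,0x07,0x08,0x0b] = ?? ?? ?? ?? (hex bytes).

MEM[0x06,0x07,0x08,0x0b] = 15 6e 42 53

D0: mem[0x0e..0x0f] <- [15 6e]
D1: mem[0x04..0x0b] <- [4d 5f 91 73 42 f1 8f 53]
D2: mem[0x04..0x07] <- [c6 ef 15 6e]
D3: mem[0x12..0x13] <- [15 6e]
D4: mem[0x10..0x13] <- [2c c3 c6 ef]
D5: mem[0x03..0x04] <- [52 2c]
query mem[0x06]=0x15, mem[0x07]=0x6e, mem[0x08]=0x42, mem[0x0b]=0x53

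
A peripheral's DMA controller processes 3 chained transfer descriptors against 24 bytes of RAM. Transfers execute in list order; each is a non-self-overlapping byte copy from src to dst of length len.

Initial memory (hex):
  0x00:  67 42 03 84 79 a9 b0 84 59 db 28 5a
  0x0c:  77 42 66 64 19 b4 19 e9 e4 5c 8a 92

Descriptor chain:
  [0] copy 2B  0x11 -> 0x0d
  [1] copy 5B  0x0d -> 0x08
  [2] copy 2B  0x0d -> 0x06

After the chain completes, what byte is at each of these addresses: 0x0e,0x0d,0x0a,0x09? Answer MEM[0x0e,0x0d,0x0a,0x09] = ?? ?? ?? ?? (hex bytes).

MEM[0x0e,0x0d,0x0a,0x09] = 19 b4 64 19

#0 dst[0x0d+2] := {0xb4,0x19}
#1 dst[0x08+5] := {0xb4,0x19,0x64,0x19,0xb4}
#2 dst[0x06+2] := {0xb4,0x19}
query mem[0x0e]=0x19, mem[0x0d]=0xb4, mem[0x0a]=0x64, mem[0x09]=0x19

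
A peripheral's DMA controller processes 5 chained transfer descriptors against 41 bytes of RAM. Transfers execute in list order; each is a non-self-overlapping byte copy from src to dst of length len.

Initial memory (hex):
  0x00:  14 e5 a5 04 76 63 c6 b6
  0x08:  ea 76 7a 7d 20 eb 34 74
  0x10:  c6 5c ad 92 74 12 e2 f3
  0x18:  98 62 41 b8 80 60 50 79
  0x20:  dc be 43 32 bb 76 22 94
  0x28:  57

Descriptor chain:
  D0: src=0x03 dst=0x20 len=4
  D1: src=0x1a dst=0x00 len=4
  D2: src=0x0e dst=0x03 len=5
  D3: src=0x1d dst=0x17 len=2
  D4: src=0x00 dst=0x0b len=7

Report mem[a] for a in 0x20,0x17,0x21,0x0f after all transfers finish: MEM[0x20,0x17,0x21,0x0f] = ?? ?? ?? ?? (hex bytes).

#0 dst[0x20+4] := {0x04,0x76,0x63,0xc6}
#1 dst[0x00+4] := {0x41,0xb8,0x80,0x60}
#2 dst[0x03+5] := {0x34,0x74,0xc6,0x5c,0xad}
#3 dst[0x17+2] := {0x60,0x50}
#4 dst[0x0b+7] := {0x41,0xb8,0x80,0x34,0x74,0xc6,0x5c}
query mem[0x20]=0x04, mem[0x17]=0x60, mem[0x21]=0x76, mem[0x0f]=0x74

MEM[0x20,0x17,0x21,0x0f] = 04 60 76 74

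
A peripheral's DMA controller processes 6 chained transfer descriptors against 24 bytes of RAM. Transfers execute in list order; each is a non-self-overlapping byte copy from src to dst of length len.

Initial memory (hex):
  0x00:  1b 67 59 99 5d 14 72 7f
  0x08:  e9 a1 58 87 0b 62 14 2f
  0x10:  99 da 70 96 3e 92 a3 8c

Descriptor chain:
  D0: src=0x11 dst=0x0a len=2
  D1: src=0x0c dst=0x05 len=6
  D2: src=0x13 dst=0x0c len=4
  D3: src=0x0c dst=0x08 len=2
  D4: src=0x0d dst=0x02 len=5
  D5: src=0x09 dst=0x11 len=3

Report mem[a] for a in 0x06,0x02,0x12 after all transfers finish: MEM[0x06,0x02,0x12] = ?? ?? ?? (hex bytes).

  after D0: wrote 2B at 0x0a = da70
  after D1: wrote 6B at 0x05 = 0b62142f99da
  after D2: wrote 4B at 0x0c = 963e92a3
  after D3: wrote 2B at 0x08 = 963e
  after D4: wrote 5B at 0x02 = 3e92a399da
  after D5: wrote 3B at 0x11 = 3eda70
query mem[0x06]=0xda, mem[0x02]=0x3e, mem[0x12]=0xda

MEM[0x06,0x02,0x12] = da 3e da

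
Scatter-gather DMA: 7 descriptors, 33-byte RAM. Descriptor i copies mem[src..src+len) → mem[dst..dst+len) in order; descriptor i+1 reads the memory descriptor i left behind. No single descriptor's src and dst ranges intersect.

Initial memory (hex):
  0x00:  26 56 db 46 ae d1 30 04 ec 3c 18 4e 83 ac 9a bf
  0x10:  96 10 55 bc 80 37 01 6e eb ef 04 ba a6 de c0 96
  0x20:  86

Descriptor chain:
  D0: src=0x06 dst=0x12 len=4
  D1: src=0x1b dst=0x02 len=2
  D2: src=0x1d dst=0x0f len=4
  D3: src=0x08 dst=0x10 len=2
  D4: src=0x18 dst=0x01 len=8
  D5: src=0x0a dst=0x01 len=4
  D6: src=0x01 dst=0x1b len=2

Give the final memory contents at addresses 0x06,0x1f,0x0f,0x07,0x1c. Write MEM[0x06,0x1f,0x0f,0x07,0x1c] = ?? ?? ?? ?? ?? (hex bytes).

D0: mem[0x12..0x15] <- [30 04 ec 3c]
D1: mem[0x02..0x03] <- [ba a6]
D2: mem[0x0f..0x12] <- [de c0 96 86]
D3: mem[0x10..0x11] <- [ec 3c]
D4: mem[0x01..0x08] <- [eb ef 04 ba a6 de c0 96]
D5: mem[0x01..0x04] <- [18 4e 83 ac]
D6: mem[0x1b..0x1c] <- [18 4e]
query mem[0x06]=0xde, mem[0x1f]=0x96, mem[0x0f]=0xde, mem[0x07]=0xc0, mem[0x1c]=0x4e

MEM[0x06,0x1f,0x0f,0x07,0x1c] = de 96 de c0 4e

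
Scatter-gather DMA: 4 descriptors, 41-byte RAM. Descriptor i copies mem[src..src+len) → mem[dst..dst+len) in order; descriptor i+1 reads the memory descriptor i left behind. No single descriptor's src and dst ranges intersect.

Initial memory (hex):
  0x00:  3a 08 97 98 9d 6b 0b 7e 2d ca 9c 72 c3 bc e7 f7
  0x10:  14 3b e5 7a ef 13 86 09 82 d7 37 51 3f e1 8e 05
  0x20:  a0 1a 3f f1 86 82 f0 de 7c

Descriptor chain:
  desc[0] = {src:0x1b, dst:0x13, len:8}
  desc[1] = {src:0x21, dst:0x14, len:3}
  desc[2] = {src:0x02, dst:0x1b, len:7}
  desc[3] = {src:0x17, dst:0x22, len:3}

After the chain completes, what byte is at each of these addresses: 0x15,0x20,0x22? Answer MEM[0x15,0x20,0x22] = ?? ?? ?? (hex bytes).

MEM[0x15,0x20,0x22] = 3f 7e 05

  after D0: wrote 8B at 0x13 = 513fe18e05a01a3f
  after D1: wrote 3B at 0x14 = 1a3ff1
  after D2: wrote 7B at 0x1b = 97989d6b0b7e2d
  after D3: wrote 3B at 0x22 = 05a01a
query mem[0x15]=0x3f, mem[0x20]=0x7e, mem[0x22]=0x05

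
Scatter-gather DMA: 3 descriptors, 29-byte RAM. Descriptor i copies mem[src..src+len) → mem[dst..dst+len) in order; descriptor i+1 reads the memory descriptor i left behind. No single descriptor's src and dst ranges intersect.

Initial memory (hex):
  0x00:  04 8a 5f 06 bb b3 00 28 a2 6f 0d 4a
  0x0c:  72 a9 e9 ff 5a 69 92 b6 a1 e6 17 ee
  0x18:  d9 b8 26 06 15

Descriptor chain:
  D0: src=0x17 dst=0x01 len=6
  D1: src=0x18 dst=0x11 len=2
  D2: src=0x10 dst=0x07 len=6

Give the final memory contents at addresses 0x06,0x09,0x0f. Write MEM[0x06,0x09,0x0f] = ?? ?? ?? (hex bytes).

  after D0: wrote 6B at 0x01 = eed9b8260615
  after D1: wrote 2B at 0x11 = d9b8
  after D2: wrote 6B at 0x07 = 5ad9b8b6a1e6
query mem[0x06]=0x15, mem[0x09]=0xb8, mem[0x0f]=0xff

MEM[0x06,0x09,0x0f] = 15 b8 ff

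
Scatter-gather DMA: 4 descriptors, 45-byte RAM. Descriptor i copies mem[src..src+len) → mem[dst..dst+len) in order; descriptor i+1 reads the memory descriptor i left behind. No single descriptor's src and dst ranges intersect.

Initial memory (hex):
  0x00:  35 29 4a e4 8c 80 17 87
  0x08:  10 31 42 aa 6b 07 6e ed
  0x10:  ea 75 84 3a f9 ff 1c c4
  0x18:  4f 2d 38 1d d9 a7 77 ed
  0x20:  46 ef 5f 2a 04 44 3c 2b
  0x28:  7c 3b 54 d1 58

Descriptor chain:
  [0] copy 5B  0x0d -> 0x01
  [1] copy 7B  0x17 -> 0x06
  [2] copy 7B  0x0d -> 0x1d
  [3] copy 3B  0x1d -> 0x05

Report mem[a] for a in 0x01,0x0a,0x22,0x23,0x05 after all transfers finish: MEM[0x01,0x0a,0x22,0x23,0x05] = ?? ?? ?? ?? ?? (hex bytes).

D0: mem[0x01..0x05] <- [07 6e ed ea 75]
D1: mem[0x06..0x0c] <- [c4 4f 2d 38 1d d9 a7]
D2: mem[0x1d..0x23] <- [07 6e ed ea 75 84 3a]
D3: mem[0x05..0x07] <- [07 6e ed]
query mem[0x01]=0x07, mem[0x0a]=0x1d, mem[0x22]=0x84, mem[0x23]=0x3a, mem[0x05]=0x07

MEM[0x01,0x0a,0x22,0x23,0x05] = 07 1d 84 3a 07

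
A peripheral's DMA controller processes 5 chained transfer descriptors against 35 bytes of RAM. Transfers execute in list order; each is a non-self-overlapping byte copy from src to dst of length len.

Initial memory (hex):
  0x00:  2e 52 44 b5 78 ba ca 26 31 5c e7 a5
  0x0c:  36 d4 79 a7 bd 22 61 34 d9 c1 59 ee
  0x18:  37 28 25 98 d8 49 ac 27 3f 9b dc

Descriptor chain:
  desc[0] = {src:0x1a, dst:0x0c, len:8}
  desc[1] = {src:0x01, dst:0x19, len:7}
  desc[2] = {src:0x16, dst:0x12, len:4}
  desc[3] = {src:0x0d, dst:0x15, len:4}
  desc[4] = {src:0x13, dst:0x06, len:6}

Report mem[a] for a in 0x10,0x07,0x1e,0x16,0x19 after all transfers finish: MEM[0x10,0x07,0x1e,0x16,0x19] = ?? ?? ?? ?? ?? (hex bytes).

MEM[0x10,0x07,0x1e,0x16,0x19] = ac 37 ca d8 52

  after D0: wrote 8B at 0x0c = 2598d849ac273f9b
  after D1: wrote 7B at 0x19 = 5244b578baca26
  after D2: wrote 4B at 0x12 = 59ee3752
  after D3: wrote 4B at 0x15 = 98d849ac
  after D4: wrote 6B at 0x06 = ee3798d849ac
query mem[0x10]=0xac, mem[0x07]=0x37, mem[0x1e]=0xca, mem[0x16]=0xd8, mem[0x19]=0x52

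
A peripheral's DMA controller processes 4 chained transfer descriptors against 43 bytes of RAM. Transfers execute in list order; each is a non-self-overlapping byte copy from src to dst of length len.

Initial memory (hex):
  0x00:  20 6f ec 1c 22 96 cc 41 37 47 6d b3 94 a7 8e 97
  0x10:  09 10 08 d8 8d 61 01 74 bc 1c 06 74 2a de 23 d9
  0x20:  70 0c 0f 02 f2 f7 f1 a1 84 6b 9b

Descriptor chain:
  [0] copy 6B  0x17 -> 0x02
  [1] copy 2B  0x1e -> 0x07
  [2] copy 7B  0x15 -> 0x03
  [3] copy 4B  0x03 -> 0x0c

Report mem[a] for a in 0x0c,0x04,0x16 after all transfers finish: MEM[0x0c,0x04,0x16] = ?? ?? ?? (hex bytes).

MEM[0x0c,0x04,0x16] = 61 01 01

D0: mem[0x02..0x07] <- [74 bc 1c 06 74 2a]
D1: mem[0x07..0x08] <- [23 d9]
D2: mem[0x03..0x09] <- [61 01 74 bc 1c 06 74]
D3: mem[0x0c..0x0f] <- [61 01 74 bc]
query mem[0x0c]=0x61, mem[0x04]=0x01, mem[0x16]=0x01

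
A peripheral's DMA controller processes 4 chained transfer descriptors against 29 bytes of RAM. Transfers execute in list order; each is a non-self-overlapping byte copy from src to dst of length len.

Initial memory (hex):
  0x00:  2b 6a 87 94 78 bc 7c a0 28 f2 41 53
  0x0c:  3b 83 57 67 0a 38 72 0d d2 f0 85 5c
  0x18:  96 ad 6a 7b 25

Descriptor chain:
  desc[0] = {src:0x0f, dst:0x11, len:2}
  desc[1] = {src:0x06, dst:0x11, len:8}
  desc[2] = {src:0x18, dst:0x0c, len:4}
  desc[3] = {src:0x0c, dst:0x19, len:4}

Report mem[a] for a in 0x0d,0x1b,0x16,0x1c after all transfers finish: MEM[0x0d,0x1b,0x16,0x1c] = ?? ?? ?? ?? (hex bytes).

MEM[0x0d,0x1b,0x16,0x1c] = ad 6a 53 7b

#0 dst[0x11+2] := {0x67,0x0a}
#1 dst[0x11+8] := {0x7c,0xa0,0x28,0xf2,0x41,0x53,0x3b,0x83}
#2 dst[0x0c+4] := {0x83,0xad,0x6a,0x7b}
#3 dst[0x19+4] := {0x83,0xad,0x6a,0x7b}
query mem[0x0d]=0xad, mem[0x1b]=0x6a, mem[0x16]=0x53, mem[0x1c]=0x7b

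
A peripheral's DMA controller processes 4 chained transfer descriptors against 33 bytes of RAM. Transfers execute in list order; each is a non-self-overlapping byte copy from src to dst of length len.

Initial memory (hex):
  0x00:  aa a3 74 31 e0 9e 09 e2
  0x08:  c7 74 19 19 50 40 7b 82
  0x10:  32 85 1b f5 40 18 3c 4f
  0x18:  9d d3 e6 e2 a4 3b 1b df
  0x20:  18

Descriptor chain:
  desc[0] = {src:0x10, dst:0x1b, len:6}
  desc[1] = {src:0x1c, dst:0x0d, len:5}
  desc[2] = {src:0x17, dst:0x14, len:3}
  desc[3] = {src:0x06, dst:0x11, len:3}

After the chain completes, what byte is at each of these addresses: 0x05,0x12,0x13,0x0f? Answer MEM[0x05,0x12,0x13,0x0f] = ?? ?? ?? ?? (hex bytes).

MEM[0x05,0x12,0x13,0x0f] = 9e e2 c7 f5

#0 dst[0x1b+6] := {0x32,0x85,0x1b,0xf5,0x40,0x18}
#1 dst[0x0d+5] := {0x85,0x1b,0xf5,0x40,0x18}
#2 dst[0x14+3] := {0x4f,0x9d,0xd3}
#3 dst[0x11+3] := {0x09,0xe2,0xc7}
query mem[0x05]=0x9e, mem[0x12]=0xe2, mem[0x13]=0xc7, mem[0x0f]=0xf5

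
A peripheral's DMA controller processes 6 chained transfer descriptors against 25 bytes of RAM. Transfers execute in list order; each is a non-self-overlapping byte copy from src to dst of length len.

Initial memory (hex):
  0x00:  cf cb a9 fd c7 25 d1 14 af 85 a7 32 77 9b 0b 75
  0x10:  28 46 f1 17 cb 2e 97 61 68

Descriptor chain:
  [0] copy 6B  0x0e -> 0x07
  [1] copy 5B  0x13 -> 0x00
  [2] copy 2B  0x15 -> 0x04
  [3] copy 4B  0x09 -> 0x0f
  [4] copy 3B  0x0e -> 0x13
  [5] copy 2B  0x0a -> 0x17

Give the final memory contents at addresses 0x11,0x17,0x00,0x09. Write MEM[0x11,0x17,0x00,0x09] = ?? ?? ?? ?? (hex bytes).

#0 dst[0x07+6] := {0x0b,0x75,0x28,0x46,0xf1,0x17}
#1 dst[0x00+5] := {0x17,0xcb,0x2e,0x97,0x61}
#2 dst[0x04+2] := {0x2e,0x97}
#3 dst[0x0f+4] := {0x28,0x46,0xf1,0x17}
#4 dst[0x13+3] := {0x0b,0x28,0x46}
#5 dst[0x17+2] := {0x46,0xf1}
query mem[0x11]=0xf1, mem[0x17]=0x46, mem[0x00]=0x17, mem[0x09]=0x28

MEM[0x11,0x17,0x00,0x09] = f1 46 17 28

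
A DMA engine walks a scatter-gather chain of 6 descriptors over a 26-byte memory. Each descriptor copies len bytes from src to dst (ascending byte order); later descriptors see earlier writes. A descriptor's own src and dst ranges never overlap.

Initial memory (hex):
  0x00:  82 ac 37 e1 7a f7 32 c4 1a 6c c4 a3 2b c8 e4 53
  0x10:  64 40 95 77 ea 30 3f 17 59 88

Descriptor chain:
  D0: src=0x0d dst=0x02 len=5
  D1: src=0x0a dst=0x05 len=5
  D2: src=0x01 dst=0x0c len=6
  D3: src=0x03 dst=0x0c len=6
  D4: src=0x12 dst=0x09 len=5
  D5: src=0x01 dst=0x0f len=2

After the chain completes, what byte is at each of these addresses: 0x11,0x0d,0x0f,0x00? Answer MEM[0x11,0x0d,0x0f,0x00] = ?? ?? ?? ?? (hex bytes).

  after D0: wrote 5B at 0x02 = c8e4536440
  after D1: wrote 5B at 0x05 = c4a32bc8e4
  after D2: wrote 6B at 0x0c = acc8e453c4a3
  after D3: wrote 6B at 0x0c = e453c4a32bc8
  after D4: wrote 5B at 0x09 = 9577ea303f
  after D5: wrote 2B at 0x0f = acc8
query mem[0x11]=0xc8, mem[0x0d]=0x3f, mem[0x0f]=0xac, mem[0x00]=0x82

MEM[0x11,0x0d,0x0f,0x00] = c8 3f ac 82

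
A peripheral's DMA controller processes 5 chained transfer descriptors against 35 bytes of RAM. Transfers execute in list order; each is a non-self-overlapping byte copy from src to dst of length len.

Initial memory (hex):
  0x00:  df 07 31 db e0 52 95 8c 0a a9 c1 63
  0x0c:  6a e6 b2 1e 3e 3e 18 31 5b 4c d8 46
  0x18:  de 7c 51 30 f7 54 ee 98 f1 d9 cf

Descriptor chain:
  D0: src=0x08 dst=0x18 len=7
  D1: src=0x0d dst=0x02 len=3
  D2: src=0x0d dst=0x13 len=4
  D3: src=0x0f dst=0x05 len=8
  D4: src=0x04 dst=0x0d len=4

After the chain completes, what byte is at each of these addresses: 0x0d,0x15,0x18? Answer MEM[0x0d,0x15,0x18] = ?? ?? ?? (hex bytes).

MEM[0x0d,0x15,0x18] = 1e 1e 0a

[0] 0x08->0x18 len=7 : 0a a9 c1 63 6a e6 b2
[1] 0x0d->0x02 len=3 : e6 b2 1e
[2] 0x0d->0x13 len=4 : e6 b2 1e 3e
[3] 0x0f->0x05 len=8 : 1e 3e 3e 18 e6 b2 1e 3e
[4] 0x04->0x0d len=4 : 1e 1e 3e 3e
query mem[0x0d]=0x1e, mem[0x15]=0x1e, mem[0x18]=0x0a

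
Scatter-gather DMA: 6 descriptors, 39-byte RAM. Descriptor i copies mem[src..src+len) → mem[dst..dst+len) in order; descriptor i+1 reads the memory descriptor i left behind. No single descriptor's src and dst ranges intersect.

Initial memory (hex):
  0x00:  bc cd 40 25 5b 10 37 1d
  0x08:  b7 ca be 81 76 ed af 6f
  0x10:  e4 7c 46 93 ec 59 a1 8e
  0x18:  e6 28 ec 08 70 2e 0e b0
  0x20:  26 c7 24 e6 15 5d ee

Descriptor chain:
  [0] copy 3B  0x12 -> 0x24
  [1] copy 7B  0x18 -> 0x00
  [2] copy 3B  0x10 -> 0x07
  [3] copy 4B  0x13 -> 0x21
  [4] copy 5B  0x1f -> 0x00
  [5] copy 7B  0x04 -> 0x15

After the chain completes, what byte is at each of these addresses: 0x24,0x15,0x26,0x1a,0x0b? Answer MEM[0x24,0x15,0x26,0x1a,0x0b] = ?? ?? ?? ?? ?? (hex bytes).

MEM[0x24,0x15,0x26,0x1a,0x0b] = a1 59 ec 46 81

[0] 0x12->0x24 len=3 : 46 93 ec
[1] 0x18->0x00 len=7 : e6 28 ec 08 70 2e 0e
[2] 0x10->0x07 len=3 : e4 7c 46
[3] 0x13->0x21 len=4 : 93 ec 59 a1
[4] 0x1f->0x00 len=5 : b0 26 93 ec 59
[5] 0x04->0x15 len=7 : 59 2e 0e e4 7c 46 be
query mem[0x24]=0xa1, mem[0x15]=0x59, mem[0x26]=0xec, mem[0x1a]=0x46, mem[0x0b]=0x81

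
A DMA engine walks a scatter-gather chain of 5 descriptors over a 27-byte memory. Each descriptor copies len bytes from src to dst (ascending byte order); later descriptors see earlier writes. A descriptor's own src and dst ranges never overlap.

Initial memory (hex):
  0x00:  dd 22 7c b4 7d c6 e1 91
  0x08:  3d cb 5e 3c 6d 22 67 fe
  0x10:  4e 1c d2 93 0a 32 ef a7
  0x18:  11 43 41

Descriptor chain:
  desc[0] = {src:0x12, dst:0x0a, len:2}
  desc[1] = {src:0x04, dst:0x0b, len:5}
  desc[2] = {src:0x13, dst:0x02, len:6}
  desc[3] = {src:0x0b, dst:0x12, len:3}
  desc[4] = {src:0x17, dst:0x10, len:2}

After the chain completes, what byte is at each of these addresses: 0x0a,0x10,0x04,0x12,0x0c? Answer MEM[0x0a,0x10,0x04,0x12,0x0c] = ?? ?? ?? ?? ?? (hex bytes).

MEM[0x0a,0x10,0x04,0x12,0x0c] = d2 a7 32 7d c6

D0: mem[0x0a..0x0b] <- [d2 93]
D1: mem[0x0b..0x0f] <- [7d c6 e1 91 3d]
D2: mem[0x02..0x07] <- [93 0a 32 ef a7 11]
D3: mem[0x12..0x14] <- [7d c6 e1]
D4: mem[0x10..0x11] <- [a7 11]
query mem[0x0a]=0xd2, mem[0x10]=0xa7, mem[0x04]=0x32, mem[0x12]=0x7d, mem[0x0c]=0xc6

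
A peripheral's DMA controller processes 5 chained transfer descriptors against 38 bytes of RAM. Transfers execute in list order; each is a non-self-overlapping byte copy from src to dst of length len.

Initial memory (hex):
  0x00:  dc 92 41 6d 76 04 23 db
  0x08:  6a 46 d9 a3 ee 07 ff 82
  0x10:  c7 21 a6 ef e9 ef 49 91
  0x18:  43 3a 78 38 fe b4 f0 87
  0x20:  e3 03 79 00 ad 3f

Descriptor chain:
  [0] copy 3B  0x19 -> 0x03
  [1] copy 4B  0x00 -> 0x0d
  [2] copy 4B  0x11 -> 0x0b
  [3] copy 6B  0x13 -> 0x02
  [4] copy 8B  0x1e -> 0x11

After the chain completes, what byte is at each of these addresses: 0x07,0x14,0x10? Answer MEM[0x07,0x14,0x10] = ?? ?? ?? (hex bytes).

[0] 0x19->0x03 len=3 : 3a 78 38
[1] 0x00->0x0d len=4 : dc 92 41 3a
[2] 0x11->0x0b len=4 : 21 a6 ef e9
[3] 0x13->0x02 len=6 : ef e9 ef 49 91 43
[4] 0x1e->0x11 len=8 : f0 87 e3 03 79 00 ad 3f
query mem[0x07]=0x43, mem[0x14]=0x03, mem[0x10]=0x3a

MEM[0x07,0x14,0x10] = 43 03 3a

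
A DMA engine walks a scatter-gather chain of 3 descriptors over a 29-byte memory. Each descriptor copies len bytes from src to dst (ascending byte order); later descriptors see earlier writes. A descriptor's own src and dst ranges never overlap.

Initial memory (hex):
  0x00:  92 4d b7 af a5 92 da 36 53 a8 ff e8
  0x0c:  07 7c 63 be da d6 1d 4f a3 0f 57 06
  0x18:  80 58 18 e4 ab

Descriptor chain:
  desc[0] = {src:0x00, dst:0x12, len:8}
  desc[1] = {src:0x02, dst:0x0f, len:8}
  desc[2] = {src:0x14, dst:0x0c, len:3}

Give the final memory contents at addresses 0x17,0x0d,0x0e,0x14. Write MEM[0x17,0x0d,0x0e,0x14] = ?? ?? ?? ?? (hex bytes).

D0: mem[0x12..0x19] <- [92 4d b7 af a5 92 da 36]
D1: mem[0x0f..0x16] <- [b7 af a5 92 da 36 53 a8]
D2: mem[0x0c..0x0e] <- [36 53 a8]
query mem[0x17]=0x92, mem[0x0d]=0x53, mem[0x0e]=0xa8, mem[0x14]=0x36

MEM[0x17,0x0d,0x0e,0x14] = 92 53 a8 36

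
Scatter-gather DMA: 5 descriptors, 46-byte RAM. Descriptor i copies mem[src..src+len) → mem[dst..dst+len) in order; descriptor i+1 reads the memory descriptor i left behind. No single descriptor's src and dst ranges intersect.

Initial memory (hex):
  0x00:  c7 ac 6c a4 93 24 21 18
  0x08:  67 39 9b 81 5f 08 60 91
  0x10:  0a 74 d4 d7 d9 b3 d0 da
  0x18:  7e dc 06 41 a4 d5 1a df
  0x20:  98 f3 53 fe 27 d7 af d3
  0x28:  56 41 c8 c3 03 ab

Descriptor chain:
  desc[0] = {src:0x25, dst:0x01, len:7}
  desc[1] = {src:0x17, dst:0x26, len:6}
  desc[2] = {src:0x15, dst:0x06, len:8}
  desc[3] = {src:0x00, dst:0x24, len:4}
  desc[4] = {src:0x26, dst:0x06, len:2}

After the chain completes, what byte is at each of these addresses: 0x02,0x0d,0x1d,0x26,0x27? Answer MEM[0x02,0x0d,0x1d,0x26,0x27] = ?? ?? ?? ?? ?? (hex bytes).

#0 dst[0x01+7] := {0xd7,0xaf,0xd3,0x56,0x41,0xc8,0xc3}
#1 dst[0x26+6] := {0xda,0x7e,0xdc,0x06,0x41,0xa4}
#2 dst[0x06+8] := {0xb3,0xd0,0xda,0x7e,0xdc,0x06,0x41,0xa4}
#3 dst[0x24+4] := {0xc7,0xd7,0xaf,0xd3}
#4 dst[0x06+2] := {0xaf,0xd3}
query mem[0x02]=0xaf, mem[0x0d]=0xa4, mem[0x1d]=0xd5, mem[0x26]=0xaf, mem[0x27]=0xd3

MEM[0x02,0x0d,0x1d,0x26,0x27] = af a4 d5 af d3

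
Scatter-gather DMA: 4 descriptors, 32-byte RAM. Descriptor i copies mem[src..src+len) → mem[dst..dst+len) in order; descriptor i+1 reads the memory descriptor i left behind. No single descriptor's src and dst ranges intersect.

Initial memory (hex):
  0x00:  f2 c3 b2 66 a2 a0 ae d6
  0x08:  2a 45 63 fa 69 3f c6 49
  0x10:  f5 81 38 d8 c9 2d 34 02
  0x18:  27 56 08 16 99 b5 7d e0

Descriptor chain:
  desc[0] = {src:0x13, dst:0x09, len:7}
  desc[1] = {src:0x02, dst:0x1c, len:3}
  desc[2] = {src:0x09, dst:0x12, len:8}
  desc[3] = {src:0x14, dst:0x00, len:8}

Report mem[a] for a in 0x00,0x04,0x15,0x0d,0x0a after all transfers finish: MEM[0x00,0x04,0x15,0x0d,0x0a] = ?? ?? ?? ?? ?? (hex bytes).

#0 dst[0x09+7] := {0xd8,0xc9,0x2d,0x34,0x02,0x27,0x56}
#1 dst[0x1c+3] := {0xb2,0x66,0xa2}
#2 dst[0x12+8] := {0xd8,0xc9,0x2d,0x34,0x02,0x27,0x56,0xf5}
#3 dst[0x00+8] := {0x2d,0x34,0x02,0x27,0x56,0xf5,0x08,0x16}
query mem[0x00]=0x2d, mem[0x04]=0x56, mem[0x15]=0x34, mem[0x0d]=0x02, mem[0x0a]=0xc9

MEM[0x00,0x04,0x15,0x0d,0x0a] = 2d 56 34 02 c9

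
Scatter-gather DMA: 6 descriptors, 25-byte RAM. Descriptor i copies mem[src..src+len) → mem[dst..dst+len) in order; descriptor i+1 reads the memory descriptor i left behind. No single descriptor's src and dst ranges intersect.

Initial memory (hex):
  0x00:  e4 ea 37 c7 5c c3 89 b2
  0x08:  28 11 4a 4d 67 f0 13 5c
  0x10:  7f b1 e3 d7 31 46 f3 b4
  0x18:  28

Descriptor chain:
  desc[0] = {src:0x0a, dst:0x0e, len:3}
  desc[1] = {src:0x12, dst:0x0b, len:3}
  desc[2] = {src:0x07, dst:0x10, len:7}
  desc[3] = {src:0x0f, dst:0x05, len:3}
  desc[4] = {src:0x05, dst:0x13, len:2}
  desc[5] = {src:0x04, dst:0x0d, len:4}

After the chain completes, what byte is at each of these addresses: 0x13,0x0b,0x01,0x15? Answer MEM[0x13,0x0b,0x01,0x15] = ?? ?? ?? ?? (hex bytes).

[0] 0x0a->0x0e len=3 : 4a 4d 67
[1] 0x12->0x0b len=3 : e3 d7 31
[2] 0x07->0x10 len=7 : b2 28 11 4a e3 d7 31
[3] 0x0f->0x05 len=3 : 4d b2 28
[4] 0x05->0x13 len=2 : 4d b2
[5] 0x04->0x0d len=4 : 5c 4d b2 28
query mem[0x13]=0x4d, mem[0x0b]=0xe3, mem[0x01]=0xea, mem[0x15]=0xd7

MEM[0x13,0x0b,0x01,0x15] = 4d e3 ea d7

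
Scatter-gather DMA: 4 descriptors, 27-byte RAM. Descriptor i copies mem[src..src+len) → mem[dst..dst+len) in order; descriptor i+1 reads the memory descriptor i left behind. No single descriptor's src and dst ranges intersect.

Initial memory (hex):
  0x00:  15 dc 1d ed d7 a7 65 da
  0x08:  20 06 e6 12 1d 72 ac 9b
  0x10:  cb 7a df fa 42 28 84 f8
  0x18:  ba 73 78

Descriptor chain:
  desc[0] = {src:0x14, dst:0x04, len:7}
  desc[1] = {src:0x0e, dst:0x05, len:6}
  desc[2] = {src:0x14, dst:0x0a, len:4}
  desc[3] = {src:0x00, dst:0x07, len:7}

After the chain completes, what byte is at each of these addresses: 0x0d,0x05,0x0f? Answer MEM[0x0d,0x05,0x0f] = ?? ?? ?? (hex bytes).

D0: mem[0x04..0x0a] <- [42 28 84 f8 ba 73 78]
D1: mem[0x05..0x0a] <- [ac 9b cb 7a df fa]
D2: mem[0x0a..0x0d] <- [42 28 84 f8]
D3: mem[0x07..0x0d] <- [15 dc 1d ed 42 ac 9b]
query mem[0x0d]=0x9b, mem[0x05]=0xac, mem[0x0f]=0x9b

MEM[0x0d,0x05,0x0f] = 9b ac 9b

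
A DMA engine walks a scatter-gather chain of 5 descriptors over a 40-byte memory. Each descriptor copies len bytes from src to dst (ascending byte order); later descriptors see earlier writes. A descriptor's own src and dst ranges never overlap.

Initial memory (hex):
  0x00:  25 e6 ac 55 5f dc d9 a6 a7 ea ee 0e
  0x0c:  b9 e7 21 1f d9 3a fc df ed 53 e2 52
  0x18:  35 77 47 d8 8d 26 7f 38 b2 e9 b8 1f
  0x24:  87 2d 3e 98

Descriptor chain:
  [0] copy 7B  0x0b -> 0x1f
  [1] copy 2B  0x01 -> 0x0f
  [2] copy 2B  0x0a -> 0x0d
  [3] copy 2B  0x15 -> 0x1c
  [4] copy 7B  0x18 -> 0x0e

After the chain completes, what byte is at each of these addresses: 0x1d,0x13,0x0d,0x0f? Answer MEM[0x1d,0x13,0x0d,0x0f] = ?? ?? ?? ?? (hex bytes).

MEM[0x1d,0x13,0x0d,0x0f] = e2 e2 ee 77

#0 dst[0x1f+7] := {0x0e,0xb9,0xe7,0x21,0x1f,0xd9,0x3a}
#1 dst[0x0f+2] := {0xe6,0xac}
#2 dst[0x0d+2] := {0xee,0x0e}
#3 dst[0x1c+2] := {0x53,0xe2}
#4 dst[0x0e+7] := {0x35,0x77,0x47,0xd8,0x53,0xe2,0x7f}
query mem[0x1d]=0xe2, mem[0x13]=0xe2, mem[0x0d]=0xee, mem[0x0f]=0x77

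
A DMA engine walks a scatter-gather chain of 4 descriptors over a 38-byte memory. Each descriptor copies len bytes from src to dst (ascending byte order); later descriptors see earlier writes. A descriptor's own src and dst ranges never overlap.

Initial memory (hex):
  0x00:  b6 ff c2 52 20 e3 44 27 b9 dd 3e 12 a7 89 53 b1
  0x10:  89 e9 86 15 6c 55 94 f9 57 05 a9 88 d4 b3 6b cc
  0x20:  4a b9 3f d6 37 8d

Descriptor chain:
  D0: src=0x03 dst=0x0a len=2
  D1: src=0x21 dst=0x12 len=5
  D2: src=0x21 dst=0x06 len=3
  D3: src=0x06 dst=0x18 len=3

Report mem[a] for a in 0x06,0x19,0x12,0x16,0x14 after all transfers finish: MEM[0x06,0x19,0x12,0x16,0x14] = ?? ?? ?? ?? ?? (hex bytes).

  after D0: wrote 2B at 0x0a = 5220
  after D1: wrote 5B at 0x12 = b93fd6378d
  after D2: wrote 3B at 0x06 = b93fd6
  after D3: wrote 3B at 0x18 = b93fd6
query mem[0x06]=0xb9, mem[0x19]=0x3f, mem[0x12]=0xb9, mem[0x16]=0x8d, mem[0x14]=0xd6

MEM[0x06,0x19,0x12,0x16,0x14] = b9 3f b9 8d d6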